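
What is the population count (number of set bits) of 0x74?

4

0x74 = 1110100
Count the 1s: 1 + 1 + 1 + 1 = 4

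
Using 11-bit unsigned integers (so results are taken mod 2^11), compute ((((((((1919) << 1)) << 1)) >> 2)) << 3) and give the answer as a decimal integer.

1919 = 11101111111
→ << 1 (mod 2^11) → 11011111110 = 1790
→ << 1 (mod 2^11) → 10111111100 = 1532
→ >> 2 → 00101111111 = 383
→ << 3 (mod 2^11) → 01111111000 = 1016

1016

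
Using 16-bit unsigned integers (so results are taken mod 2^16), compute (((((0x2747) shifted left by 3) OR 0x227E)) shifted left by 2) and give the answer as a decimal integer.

59896

0x2747 = 0010011101000111
→ shifted left by 3 (mod 2^16) → 0011101000111000 = 14904
0x227E = 0010001001111110
→ OR → 0011101001111110 = 14974
→ shifted left by 2 (mod 2^16) → 1110100111111000 = 59896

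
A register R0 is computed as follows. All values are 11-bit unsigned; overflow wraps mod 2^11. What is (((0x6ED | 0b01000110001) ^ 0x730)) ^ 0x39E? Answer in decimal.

0x6ED = 11011101101
0b01000110001 = 01000110001
→ | → 11011111101 = 1789
0x730 = 11100110000
→ ^ → 00111001101 = 461
0x39E = 01110011110
→ ^ → 01001010011 = 595

595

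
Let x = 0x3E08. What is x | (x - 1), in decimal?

15887

x = 11111000001000 = 15880
x - 1 = 11111000000111
OR    = 11111000001111 = 15887
(x | (x - 1) sets all bits below the lowest set bit.)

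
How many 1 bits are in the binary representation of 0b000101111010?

n = 101111010
Count the 1s: 1 + 1 + 1 + 1 + 1 + 1 = 6

6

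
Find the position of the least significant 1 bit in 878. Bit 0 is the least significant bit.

1

878 = 1101101110
Trailing zeros: 1, so the lowest set bit is bit 1 (value 2).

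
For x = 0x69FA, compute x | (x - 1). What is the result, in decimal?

x = 110100111111010 = 27130
x - 1 = 110100111111001
OR    = 110100111111011 = 27131
(x | (x - 1) sets all bits below the lowest set bit.)

27131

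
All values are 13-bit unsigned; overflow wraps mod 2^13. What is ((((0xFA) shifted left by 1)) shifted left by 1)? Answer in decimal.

0xFA = 0000011111010
→ shifted left by 1 (mod 2^13) → 0000111110100 = 500
→ shifted left by 1 (mod 2^13) → 0001111101000 = 1000

1000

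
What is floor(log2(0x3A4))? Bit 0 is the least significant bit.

0x3A4 = 1110100100
The topmost 1 is at position 9 (since 2^9 = 512 ≤ 932 < 1024).

9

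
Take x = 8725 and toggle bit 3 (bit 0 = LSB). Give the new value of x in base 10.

8733

x = 10001000010101
bit 3 is currently 0; toggle it via x ^ (1 << 3) = x ^ 8
→ 10001000011101 = 8733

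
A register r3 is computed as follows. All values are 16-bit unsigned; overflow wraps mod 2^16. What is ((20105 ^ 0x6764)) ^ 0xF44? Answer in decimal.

9897

20105 = 0100111010001001
0x6764 = 0110011101100100
→ ^ → 0010100111101101 = 10733
0xF44 = 0000111101000100
→ ^ → 0010011010101001 = 9897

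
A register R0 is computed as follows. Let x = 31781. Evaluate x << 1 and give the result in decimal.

63562

31781 = 0111110000100101
shift left by 1 → 1111100001001010 = 63562
(equivalently, 31781 × 2^1 = 31781 × 2)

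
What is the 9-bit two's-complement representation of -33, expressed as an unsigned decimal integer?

479

33 in 9 bits: 000100001
Invert: 111011110
Add 1:  111011111 = 479
(Check: 2^9 - 33 = 512 - 33 = 479.)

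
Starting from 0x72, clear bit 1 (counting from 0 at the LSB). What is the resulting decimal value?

112

x = 00001110010
bit 1 is currently 1; clear it via x & ~(1 << 1) = x & ~2
→ 00001110000 = 112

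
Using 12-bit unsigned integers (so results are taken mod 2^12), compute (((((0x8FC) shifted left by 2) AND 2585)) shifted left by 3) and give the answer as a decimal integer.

0x8FC = 100011111100
→ shifted left by 2 (mod 2^12) → 001111110000 = 1008
2585 = 101000011001
→ AND → 001000010000 = 528
→ shifted left by 3 (mod 2^12) → 000010000000 = 128

128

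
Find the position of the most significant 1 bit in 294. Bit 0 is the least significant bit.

8

294 = 100100110
The topmost 1 is at position 8 (since 2^8 = 256 ≤ 294 < 512).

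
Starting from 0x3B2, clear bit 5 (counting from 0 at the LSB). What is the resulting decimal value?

x = 1110110010
bit 5 is currently 1; clear it via x & ~(1 << 5) = x & ~32
→ 1110010010 = 914

914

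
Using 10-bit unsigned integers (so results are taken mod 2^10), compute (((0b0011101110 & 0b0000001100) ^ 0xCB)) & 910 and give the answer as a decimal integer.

0b0011101110 = 0011101110
0b0000001100 = 0000001100
→ & → 0000001100 = 12
0xCB = 0011001011
→ ^ → 0011000111 = 199
910 = 1110001110
→ & → 0010000110 = 134

134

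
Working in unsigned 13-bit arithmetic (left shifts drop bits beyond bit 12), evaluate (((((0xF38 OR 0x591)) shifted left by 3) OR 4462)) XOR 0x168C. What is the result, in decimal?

2914

0xF38 = 0111100111000
0x591 = 0010110010001
→ OR → 0111110111001 = 4025
→ shifted left by 3 (mod 2^13) → 1110111001000 = 7624
4462 = 1000101101110
→ OR → 1110111101110 = 7662
0x168C = 1011010001100
→ XOR → 0101101100010 = 2914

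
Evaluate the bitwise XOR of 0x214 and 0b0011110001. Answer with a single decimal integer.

741

0x214 = 1000010100
b = 0011110001
XOR → 1011100101 = 741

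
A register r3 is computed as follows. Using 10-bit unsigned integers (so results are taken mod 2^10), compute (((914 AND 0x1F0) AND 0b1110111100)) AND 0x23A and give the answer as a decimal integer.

16

914 = 1110010010
0x1F0 = 0111110000
→ AND → 0110010000 = 400
0b1110111100 = 1110111100
→ AND → 0110010000 = 400
0x23A = 1000111010
→ AND → 0000010000 = 16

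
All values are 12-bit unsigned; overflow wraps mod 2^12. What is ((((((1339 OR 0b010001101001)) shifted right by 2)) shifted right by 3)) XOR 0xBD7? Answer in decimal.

3068

1339 = 010100111011
0b010001101001 = 010001101001
→ OR → 010101111011 = 1403
→ shifted right by 2 → 000101011110 = 350
→ shifted right by 3 → 000000101011 = 43
0xBD7 = 101111010111
→ XOR → 101111111100 = 3068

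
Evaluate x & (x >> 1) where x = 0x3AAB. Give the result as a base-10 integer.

6145

x = 11101010101011 = 15019
x>>1 = 01110101010101
AND  = 01100000000001 = 6145
(x & (x >> 1) has a 1 wherever x has two consecutive 1 bits.)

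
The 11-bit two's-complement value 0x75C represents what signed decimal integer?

-164

pattern = 11101011100 (MSB is 1 ⇒ negative)
Invert: 00010100011, add 1 → 00010100100 = 164, so the value is -164.
(Equivalently: 1884 - 2^11 = 1884 - 2048 = -164.)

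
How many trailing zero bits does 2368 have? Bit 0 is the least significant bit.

2368 = 100101000000
Trailing zeros: 6, so the lowest set bit is bit 6 (value 64).

6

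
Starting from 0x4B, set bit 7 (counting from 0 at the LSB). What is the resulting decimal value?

x = 001001011
bit 7 is currently 0; set it via x | (1 << 7) = x | 128
→ 011001011 = 203

203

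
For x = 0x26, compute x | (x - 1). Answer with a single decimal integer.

39

x = 100110 = 38
x - 1 = 100101
OR    = 100111 = 39
(x | (x - 1) sets all bits below the lowest set bit.)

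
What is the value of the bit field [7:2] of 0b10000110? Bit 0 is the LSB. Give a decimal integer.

33

v = 10000110
Shift right by 2: 100001
Mask low 6 bits: 100001 = 33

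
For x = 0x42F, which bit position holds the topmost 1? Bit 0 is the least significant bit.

0x42F = 10000101111
The topmost 1 is at position 10 (since 2^10 = 1024 ≤ 1071 < 2048).

10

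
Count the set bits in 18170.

9

18170 = 100011011111010
Count the 1s: 1 + 1 + 1 + 1 + 1 + 1 + 1 + 1 + 1 = 9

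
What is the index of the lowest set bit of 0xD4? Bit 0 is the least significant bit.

2

0xD4 = 11010100
Trailing zeros: 2, so the lowest set bit is bit 2 (value 4).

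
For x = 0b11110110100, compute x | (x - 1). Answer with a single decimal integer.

x = 11110110100 = 1972
x - 1 = 11110110011
OR    = 11110110111 = 1975
(x | (x - 1) sets all bits below the lowest set bit.)

1975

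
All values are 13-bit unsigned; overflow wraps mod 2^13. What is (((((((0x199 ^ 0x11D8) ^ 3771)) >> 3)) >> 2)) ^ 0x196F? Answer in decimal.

0x199 = 0000110011001
0x11D8 = 1000111011000
→ ^ → 1000001000001 = 4161
3771 = 0111010111011
→ ^ → 1111011111010 = 7930
→ >> 3 → 0001111011111 = 991
→ >> 2 → 0000011110111 = 247
0x196F = 1100101101111
→ ^ → 1100110011000 = 6552

6552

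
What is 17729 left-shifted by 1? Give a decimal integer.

17729 = 0100010101000001
shift left by 1 → 1000101010000010 = 35458
(equivalently, 17729 × 2^1 = 17729 × 2)

35458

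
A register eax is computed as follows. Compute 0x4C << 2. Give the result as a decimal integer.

0x4C = 001001100
shift left by 2 → 100110000 = 304
(equivalently, 76 × 2^2 = 76 × 4)

304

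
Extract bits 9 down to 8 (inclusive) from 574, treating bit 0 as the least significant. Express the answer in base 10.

v = 01000111110
Shift right by 8: 010
Mask low 2 bits: 10 = 2

2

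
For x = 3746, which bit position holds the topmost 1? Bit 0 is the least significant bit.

11

3746 = 111010100010
The topmost 1 is at position 11 (since 2^11 = 2048 ≤ 3746 < 4096).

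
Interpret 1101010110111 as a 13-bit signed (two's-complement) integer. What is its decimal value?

-1353

pattern = 1101010110111 (MSB is 1 ⇒ negative)
Invert: 0010101001000, add 1 → 0010101001001 = 1353, so the value is -1353.
(Equivalently: 6839 - 2^13 = 6839 - 8192 = -1353.)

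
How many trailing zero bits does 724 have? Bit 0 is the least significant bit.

2

724 = 1011010100
Trailing zeros: 2, so the lowest set bit is bit 2 (value 4).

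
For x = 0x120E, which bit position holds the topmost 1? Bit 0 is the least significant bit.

12

0x120E = 1001000001110
The topmost 1 is at position 12 (since 2^12 = 4096 ≤ 4622 < 8192).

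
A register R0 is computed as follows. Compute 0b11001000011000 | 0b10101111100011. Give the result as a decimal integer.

a = 11001000011000
b = 10101111100011
 OR → 11101111111011 = 15355

15355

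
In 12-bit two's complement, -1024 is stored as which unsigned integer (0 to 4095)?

3072

1024 in 12 bits: 010000000000
Invert: 101111111111
Add 1:  110000000000 = 3072
(Check: 2^12 - 1024 = 4096 - 1024 = 3072.)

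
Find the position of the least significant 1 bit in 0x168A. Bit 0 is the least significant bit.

0x168A = 1011010001010
Trailing zeros: 1, so the lowest set bit is bit 1 (value 2).

1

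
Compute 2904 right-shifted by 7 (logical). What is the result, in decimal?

2904 = 101101011000
shift right by 7 → 000000010110 = 22
(equivalently, floor(2904 / 128))

22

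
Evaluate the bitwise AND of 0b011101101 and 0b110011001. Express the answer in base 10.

a = 011101101
b = 110011001
AND → 010001001 = 137

137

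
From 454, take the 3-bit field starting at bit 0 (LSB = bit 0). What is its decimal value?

6

v = 0111000110
Shift right by 0: 0111000110
Mask low 3 bits: 110 = 6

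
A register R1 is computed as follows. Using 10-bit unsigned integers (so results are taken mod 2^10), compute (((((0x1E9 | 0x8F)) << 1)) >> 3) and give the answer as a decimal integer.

0x1E9 = 0111101001
0x8F = 0010001111
→ | → 0111101111 = 495
→ << 1 (mod 2^10) → 1111011110 = 990
→ >> 3 → 0001111011 = 123

123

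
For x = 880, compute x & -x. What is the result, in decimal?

x = 1101110000 = 880
-x (two's complement) = …0010010000
AND   = 0000010000 = 16
(x & -x isolates the lowest set bit of x.)

16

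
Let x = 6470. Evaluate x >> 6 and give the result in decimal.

6470 = 1100101000110
shift right by 6 → 0000001100101 = 101
(equivalently, floor(6470 / 64))

101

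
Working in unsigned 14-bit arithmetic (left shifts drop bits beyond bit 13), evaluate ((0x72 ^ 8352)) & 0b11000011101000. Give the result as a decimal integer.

8384

0x72 = 00000001110010
8352 = 10000010100000
→ ^ → 10000011010010 = 8402
0b11000011101000 = 11000011101000
→ & → 10000011000000 = 8384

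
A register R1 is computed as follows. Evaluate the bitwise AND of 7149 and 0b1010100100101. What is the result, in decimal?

7149 = 1101111101101
b = 1010100100101
AND → 1000100100101 = 4389

4389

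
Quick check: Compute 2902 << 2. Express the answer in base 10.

11608

2902 = 00101101010110
shift left by 2 → 10110101011000 = 11608
(equivalently, 2902 × 2^2 = 2902 × 4)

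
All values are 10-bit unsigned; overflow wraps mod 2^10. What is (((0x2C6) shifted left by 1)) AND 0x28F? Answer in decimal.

140

0x2C6 = 1011000110
→ shifted left by 1 (mod 2^10) → 0110001100 = 396
0x28F = 1010001111
→ AND → 0010001100 = 140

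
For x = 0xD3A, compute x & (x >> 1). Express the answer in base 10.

1048

x = 110100111010 = 3386
x>>1 = 011010011101
AND  = 010000011000 = 1048
(x & (x >> 1) has a 1 wherever x has two consecutive 1 bits.)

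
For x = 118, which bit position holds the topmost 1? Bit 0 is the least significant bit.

6

118 = 1110110
The topmost 1 is at position 6 (since 2^6 = 64 ≤ 118 < 128).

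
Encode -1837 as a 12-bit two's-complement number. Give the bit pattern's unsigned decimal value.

1837 in 12 bits: 011100101101
Invert: 100011010010
Add 1:  100011010011 = 2259
(Check: 2^12 - 1837 = 4096 - 1837 = 2259.)

2259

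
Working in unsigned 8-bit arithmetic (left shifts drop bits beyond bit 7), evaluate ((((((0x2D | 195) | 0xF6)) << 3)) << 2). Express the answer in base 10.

224

0x2D = 00101101
195 = 11000011
→ | → 11101111 = 239
0xF6 = 11110110
→ | → 11111111 = 255
→ << 3 (mod 2^8) → 11111000 = 248
→ << 2 (mod 2^8) → 11100000 = 224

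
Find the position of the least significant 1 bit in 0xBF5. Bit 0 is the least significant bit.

0

0xBF5 = 101111110101
Trailing zeros: 0, so the lowest set bit is bit 0 (value 1).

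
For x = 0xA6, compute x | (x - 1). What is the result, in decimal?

x = 10100110 = 166
x - 1 = 10100101
OR    = 10100111 = 167
(x | (x - 1) sets all bits below the lowest set bit.)

167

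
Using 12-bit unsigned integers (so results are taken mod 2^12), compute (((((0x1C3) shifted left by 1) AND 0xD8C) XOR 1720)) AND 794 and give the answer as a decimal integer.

0x1C3 = 000111000011
→ shifted left by 1 (mod 2^12) → 001110000110 = 902
0xD8C = 110110001100
→ AND → 000110000100 = 388
1720 = 011010111000
→ XOR → 011100111100 = 1852
794 = 001100011010
→ AND → 001100011000 = 792

792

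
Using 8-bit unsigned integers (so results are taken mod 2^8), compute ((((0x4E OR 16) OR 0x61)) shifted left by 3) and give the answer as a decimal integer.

0x4E = 01001110
16 = 00010000
→ OR → 01011110 = 94
0x61 = 01100001
→ OR → 01111111 = 127
→ shifted left by 3 (mod 2^8) → 11111000 = 248

248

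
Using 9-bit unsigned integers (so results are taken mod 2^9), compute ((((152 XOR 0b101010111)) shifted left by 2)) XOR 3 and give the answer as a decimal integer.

152 = 010011000
0b101010111 = 101010111
→ XOR → 111001111 = 463
→ shifted left by 2 (mod 2^9) → 100111100 = 316
3 = 000000011
→ XOR → 100111111 = 319

319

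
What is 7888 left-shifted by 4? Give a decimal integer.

126208

7888 = 00001111011010000
shift left by 4 → 11110110100000000 = 126208
(equivalently, 7888 × 2^4 = 7888 × 16)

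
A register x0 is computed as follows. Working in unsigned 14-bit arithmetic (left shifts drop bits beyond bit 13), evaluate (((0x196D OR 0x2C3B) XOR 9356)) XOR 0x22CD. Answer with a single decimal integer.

15166

0x196D = 01100101101101
0x2C3B = 10110000111011
→ OR → 11110101111111 = 15743
9356 = 10010010001100
→ XOR → 01100111110011 = 6643
0x22CD = 10001011001101
→ XOR → 11101100111110 = 15166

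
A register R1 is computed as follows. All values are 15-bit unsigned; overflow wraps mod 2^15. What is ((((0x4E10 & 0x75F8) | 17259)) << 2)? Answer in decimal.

0x4E10 = 100111000010000
0x75F8 = 111010111111000
→ & → 100010000010000 = 17424
17259 = 100001101101011
→ | → 100011101111011 = 18299
→ << 2 (mod 2^15) → 001110111101100 = 7660

7660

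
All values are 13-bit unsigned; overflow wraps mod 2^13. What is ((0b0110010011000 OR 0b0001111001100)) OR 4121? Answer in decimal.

8157

0b0110010011000 = 0110010011000
0b0001111001100 = 0001111001100
→ OR → 0111111011100 = 4060
4121 = 1000000011001
→ OR → 1111111011101 = 8157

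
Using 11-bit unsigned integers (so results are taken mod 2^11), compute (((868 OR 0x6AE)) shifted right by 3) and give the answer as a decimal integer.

253

868 = 01101100100
0x6AE = 11010101110
→ OR → 11111101110 = 2030
→ shifted right by 3 → 00011111101 = 253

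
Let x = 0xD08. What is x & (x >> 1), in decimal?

x = 110100001000 = 3336
x>>1 = 011010000100
AND  = 010000000000 = 1024
(x & (x >> 1) has a 1 wherever x has two consecutive 1 bits.)

1024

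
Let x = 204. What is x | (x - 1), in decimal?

x = 11001100 = 204
x - 1 = 11001011
OR    = 11001111 = 207
(x | (x - 1) sets all bits below the lowest set bit.)

207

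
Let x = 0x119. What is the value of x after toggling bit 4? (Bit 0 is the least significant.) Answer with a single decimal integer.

x = 0100011001
bit 4 is currently 1; toggle it via x ^ (1 << 4) = x ^ 16
→ 0100001001 = 265

265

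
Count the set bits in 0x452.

4

0x452 = 10001010010
Count the 1s: 1 + 1 + 1 + 1 = 4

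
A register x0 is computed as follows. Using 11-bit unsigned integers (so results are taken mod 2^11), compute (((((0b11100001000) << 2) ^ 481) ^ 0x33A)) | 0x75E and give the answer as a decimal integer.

2047

0b11100001000 = 11100001000
→ << 2 (mod 2^11) → 10000100000 = 1056
481 = 00111100001
→ ^ → 10111000001 = 1473
0x33A = 01100111010
→ ^ → 11011111011 = 1787
0x75E = 11101011110
→ | → 11111111111 = 2047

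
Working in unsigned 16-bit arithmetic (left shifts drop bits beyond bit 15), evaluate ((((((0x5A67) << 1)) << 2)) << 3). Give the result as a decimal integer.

0x5A67 = 0101101001100111
→ << 1 (mod 2^16) → 1011010011001110 = 46286
→ << 2 (mod 2^16) → 1101001100111000 = 54072
→ << 3 (mod 2^16) → 1001100111000000 = 39360

39360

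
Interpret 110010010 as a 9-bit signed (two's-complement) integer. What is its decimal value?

pattern = 110010010 (MSB is 1 ⇒ negative)
Invert: 001101101, add 1 → 001101110 = 110, so the value is -110.
(Equivalently: 402 - 2^9 = 402 - 512 = -110.)

-110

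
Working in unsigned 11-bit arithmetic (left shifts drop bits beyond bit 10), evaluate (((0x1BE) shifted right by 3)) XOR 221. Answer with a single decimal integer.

234

0x1BE = 00110111110
→ shifted right by 3 → 00000110111 = 55
221 = 00011011101
→ XOR → 00011101010 = 234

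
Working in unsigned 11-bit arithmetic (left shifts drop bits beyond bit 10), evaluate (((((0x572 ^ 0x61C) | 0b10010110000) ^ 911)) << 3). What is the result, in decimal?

0x572 = 10101110010
0x61C = 11000011100
→ ^ → 01101101110 = 878
0b10010110000 = 10010110000
→ | → 11111111110 = 2046
911 = 01110001111
→ ^ → 10001110001 = 1137
→ << 3 (mod 2^11) → 01110001000 = 904

904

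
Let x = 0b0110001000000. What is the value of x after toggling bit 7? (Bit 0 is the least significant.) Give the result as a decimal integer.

3264

x = 0110001000000
bit 7 is currently 0; toggle it via x ^ (1 << 7) = x ^ 128
→ 0110011000000 = 3264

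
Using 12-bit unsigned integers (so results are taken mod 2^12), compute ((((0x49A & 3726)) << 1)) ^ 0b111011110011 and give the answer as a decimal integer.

2023

0x49A = 010010011010
3726 = 111010001110
→ & → 010010001010 = 1162
→ << 1 (mod 2^12) → 100100010100 = 2324
0b111011110011 = 111011110011
→ ^ → 011111100111 = 2023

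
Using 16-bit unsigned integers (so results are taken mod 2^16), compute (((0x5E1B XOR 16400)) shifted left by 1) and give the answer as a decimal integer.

15382

0x5E1B = 0101111000011011
16400 = 0100000000010000
→ XOR → 0001111000001011 = 7691
→ shifted left by 1 (mod 2^16) → 0011110000010110 = 15382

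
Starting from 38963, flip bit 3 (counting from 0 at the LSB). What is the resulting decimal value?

38971

x = 1001100000110011
bit 3 is currently 0; toggle it via x ^ (1 << 3) = x ^ 8
→ 1001100000111011 = 38971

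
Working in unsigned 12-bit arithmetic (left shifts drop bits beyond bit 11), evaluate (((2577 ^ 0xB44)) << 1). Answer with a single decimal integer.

682

2577 = 101000010001
0xB44 = 101101000100
→ ^ → 000101010101 = 341
→ << 1 (mod 2^12) → 001010101010 = 682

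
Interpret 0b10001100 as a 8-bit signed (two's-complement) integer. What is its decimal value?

-116

pattern = 10001100 (MSB is 1 ⇒ negative)
Invert: 01110011, add 1 → 01110100 = 116, so the value is -116.
(Equivalently: 140 - 2^8 = 140 - 256 = -116.)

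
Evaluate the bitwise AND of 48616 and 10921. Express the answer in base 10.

48616 = 1011110111101000
10921 = 0010101010101001
AND → 0010100010101000 = 10408

10408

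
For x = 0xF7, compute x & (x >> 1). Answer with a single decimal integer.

115

x = 11110111 = 247
x>>1 = 01111011
AND  = 01110011 = 115
(x & (x >> 1) has a 1 wherever x has two consecutive 1 bits.)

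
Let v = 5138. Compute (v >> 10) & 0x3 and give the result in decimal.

1

v = 01010000010010
Shift right by 10: 0101
Mask low 2 bits: 01 = 1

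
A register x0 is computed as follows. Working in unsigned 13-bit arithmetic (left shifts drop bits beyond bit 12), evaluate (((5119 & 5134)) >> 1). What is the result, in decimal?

2055

5119 = 1001111111111
5134 = 1010000001110
→ & → 1000000001110 = 4110
→ >> 1 → 0100000000111 = 2055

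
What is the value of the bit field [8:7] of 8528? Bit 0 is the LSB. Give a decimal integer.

2

v = 10000101010000
Shift right by 7: 1000010
Mask low 2 bits: 10 = 2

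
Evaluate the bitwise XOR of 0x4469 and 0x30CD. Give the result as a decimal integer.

29860

0x4469 = 100010001101001
0x30CD = 011000011001101
XOR → 111010010100100 = 29860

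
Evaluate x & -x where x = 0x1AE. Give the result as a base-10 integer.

x = 110101110 = 430
-x (two's complement) = …001010010
AND   = 000000010 = 2
(x & -x isolates the lowest set bit of x.)

2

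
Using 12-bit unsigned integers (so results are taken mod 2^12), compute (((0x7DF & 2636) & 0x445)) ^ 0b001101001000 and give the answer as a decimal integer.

0x7DF = 011111011111
2636 = 101001001100
→ & → 001001001100 = 588
0x445 = 010001000101
→ & → 000001000100 = 68
0b001101001000 = 001101001000
→ ^ → 001100001100 = 780

780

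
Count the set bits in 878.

878 = 1101101110
Count the 1s: 1 + 1 + 1 + 1 + 1 + 1 + 1 = 7

7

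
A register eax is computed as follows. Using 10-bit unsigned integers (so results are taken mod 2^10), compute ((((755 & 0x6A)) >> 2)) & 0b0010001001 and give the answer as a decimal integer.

8

755 = 1011110011
0x6A = 0001101010
→ & → 0001100010 = 98
→ >> 2 → 0000011000 = 24
0b0010001001 = 0010001001
→ & → 0000001000 = 8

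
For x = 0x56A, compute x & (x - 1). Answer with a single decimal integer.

1384

x = 10101101010 = 1386
x - 1 = 10101101001
AND   = 10101101000 = 1384
(x & (x - 1) clears the lowest set bit of x.)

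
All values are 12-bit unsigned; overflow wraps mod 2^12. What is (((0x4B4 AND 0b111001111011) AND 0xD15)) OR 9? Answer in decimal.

0x4B4 = 010010110100
0b111001111011 = 111001111011
→ AND → 010000110000 = 1072
0xD15 = 110100010101
→ AND → 010000010000 = 1040
9 = 000000001001
→ OR → 010000011001 = 1049

1049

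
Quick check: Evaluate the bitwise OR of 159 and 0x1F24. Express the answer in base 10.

159 = 0000010011111
0x1F24 = 1111100100100
 OR → 1111110111111 = 8127

8127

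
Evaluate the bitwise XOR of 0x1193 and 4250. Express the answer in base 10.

265

0x1193 = 1000110010011
4250 = 1000010011010
XOR → 0000100001001 = 265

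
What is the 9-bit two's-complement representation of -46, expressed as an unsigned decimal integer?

46 in 9 bits: 000101110
Invert: 111010001
Add 1:  111010010 = 466
(Check: 2^9 - 46 = 512 - 46 = 466.)

466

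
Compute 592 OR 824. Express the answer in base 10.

888

592 = 1001010000
824 = 1100111000
 OR → 1101111000 = 888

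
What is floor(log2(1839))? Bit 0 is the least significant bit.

10

1839 = 11100101111
The topmost 1 is at position 10 (since 2^10 = 1024 ≤ 1839 < 2048).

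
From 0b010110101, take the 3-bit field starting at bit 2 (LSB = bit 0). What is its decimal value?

5

v = 010110101
Shift right by 2: 0101101
Mask low 3 bits: 101 = 5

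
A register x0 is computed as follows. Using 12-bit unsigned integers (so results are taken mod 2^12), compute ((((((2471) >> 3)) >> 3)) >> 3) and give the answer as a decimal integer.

4

2471 = 100110100111
→ >> 3 → 000100110100 = 308
→ >> 3 → 000000100110 = 38
→ >> 3 → 000000000100 = 4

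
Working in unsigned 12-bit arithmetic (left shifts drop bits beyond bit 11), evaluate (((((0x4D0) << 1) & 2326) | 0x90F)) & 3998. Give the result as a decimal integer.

0x4D0 = 010011010000
→ << 1 (mod 2^12) → 100110100000 = 2464
2326 = 100100010110
→ & → 100100000000 = 2304
0x90F = 100100001111
→ | → 100100001111 = 2319
3998 = 111110011110
→ & → 100100001110 = 2318

2318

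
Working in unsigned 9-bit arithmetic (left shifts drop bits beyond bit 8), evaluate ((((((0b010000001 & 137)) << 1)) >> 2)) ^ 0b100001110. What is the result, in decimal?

0b010000001 = 010000001
137 = 010001001
→ & → 010000001 = 129
→ << 1 (mod 2^9) → 100000010 = 258
→ >> 2 → 001000000 = 64
0b100001110 = 100001110
→ ^ → 101001110 = 334

334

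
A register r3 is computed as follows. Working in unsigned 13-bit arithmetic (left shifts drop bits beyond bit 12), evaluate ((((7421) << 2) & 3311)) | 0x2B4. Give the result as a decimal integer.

7421 = 1110011111101
→ << 2 (mod 2^13) → 1001111110100 = 5108
3311 = 0110011101111
→ & → 0000011100100 = 228
0x2B4 = 0001010110100
→ | → 0001011110100 = 756

756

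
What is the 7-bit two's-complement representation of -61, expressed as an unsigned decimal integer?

67

61 in 7 bits: 0111101
Invert: 1000010
Add 1:  1000011 = 67
(Check: 2^7 - 61 = 128 - 61 = 67.)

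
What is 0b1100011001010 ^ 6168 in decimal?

210

a = 1100011001010
6168 = 1100000011000
XOR → 0000011010010 = 210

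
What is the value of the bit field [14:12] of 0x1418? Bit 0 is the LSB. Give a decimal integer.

1

v = 001010000011000
Shift right by 12: 001
Mask low 3 bits: 001 = 1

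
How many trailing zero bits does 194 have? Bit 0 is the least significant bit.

194 = 11000010
Trailing zeros: 1, so the lowest set bit is bit 1 (value 2).

1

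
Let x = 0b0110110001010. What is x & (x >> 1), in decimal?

x = 110110001010 = 3466
x>>1 = 011011000101
AND  = 010010000000 = 1152
(x & (x >> 1) has a 1 wherever x has two consecutive 1 bits.)

1152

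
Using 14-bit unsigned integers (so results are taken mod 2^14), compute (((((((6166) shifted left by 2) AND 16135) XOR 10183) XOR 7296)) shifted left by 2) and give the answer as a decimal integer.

6166 = 01100000010110
→ shifted left by 2 (mod 2^14) → 10000001011000 = 8280
16135 = 11111100000111
→ AND → 10000000000000 = 8192
10183 = 10011111000111
→ XOR → 00011111000111 = 1991
7296 = 01110010000000
→ XOR → 01101101000111 = 6983
→ shifted left by 2 (mod 2^14) → 10110100011100 = 11548

11548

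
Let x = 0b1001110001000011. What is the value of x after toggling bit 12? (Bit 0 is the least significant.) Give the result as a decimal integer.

35907

x = 1001110001000011
bit 12 is currently 1; toggle it via x ^ (1 << 12) = x ^ 4096
→ 1000110001000011 = 35907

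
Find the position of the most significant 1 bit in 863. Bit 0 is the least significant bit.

9

863 = 1101011111
The topmost 1 is at position 9 (since 2^9 = 512 ≤ 863 < 1024).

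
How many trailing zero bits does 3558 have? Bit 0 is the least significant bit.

3558 = 110111100110
Trailing zeros: 1, so the lowest set bit is bit 1 (value 2).

1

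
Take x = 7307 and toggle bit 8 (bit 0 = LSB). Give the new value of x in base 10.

7563

x = 1110010001011
bit 8 is currently 0; toggle it via x ^ (1 << 8) = x ^ 256
→ 1110110001011 = 7563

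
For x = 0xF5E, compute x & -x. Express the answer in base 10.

2

x = 111101011110 = 3934
-x (two's complement) = …000010100010
AND   = 000000000010 = 2
(x & -x isolates the lowest set bit of x.)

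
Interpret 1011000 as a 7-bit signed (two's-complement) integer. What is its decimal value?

pattern = 1011000 (MSB is 1 ⇒ negative)
Invert: 0100111, add 1 → 0101000 = 40, so the value is -40.
(Equivalently: 88 - 2^7 = 88 - 128 = -40.)

-40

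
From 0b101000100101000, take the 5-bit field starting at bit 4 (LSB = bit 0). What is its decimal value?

18

v = 101000100101000
Shift right by 4: 10100010010
Mask low 5 bits: 10010 = 18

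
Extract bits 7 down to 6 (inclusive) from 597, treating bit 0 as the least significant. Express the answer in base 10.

1

v = 001001010101
Shift right by 6: 001001
Mask low 2 bits: 01 = 1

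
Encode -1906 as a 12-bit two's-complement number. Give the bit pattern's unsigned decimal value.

1906 in 12 bits: 011101110010
Invert: 100010001101
Add 1:  100010001110 = 2190
(Check: 2^12 - 1906 = 4096 - 1906 = 2190.)

2190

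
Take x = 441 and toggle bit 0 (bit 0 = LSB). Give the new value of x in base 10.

440

x = 00110111001
bit 0 is currently 1; toggle it via x ^ (1 << 0) = x ^ 1
→ 00110111000 = 440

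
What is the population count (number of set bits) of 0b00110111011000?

n = 110111011000
Count the 1s: 1 + 1 + 1 + 1 + 1 + 1 + 1 = 7

7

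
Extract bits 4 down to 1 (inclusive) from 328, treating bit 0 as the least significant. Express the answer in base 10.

4

v = 0101001000
Shift right by 1: 010100100
Mask low 4 bits: 0100 = 4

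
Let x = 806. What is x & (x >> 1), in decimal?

258

x = 1100100110 = 806
x>>1 = 0110010011
AND  = 0100000010 = 258
(x & (x >> 1) has a 1 wherever x has two consecutive 1 bits.)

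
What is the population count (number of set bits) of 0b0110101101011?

8

n = 110101101011
Count the 1s: 1 + 1 + 1 + 1 + 1 + 1 + 1 + 1 = 8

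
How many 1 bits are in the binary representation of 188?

5

188 = 10111100
Count the 1s: 1 + 1 + 1 + 1 + 1 = 5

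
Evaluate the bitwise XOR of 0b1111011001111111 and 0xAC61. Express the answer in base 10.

a = 1111011001111111
0xAC61 = 1010110001100001
XOR → 0101101000011110 = 23070

23070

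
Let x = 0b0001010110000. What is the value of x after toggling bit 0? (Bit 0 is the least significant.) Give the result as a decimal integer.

689

x = 0001010110000
bit 0 is currently 0; toggle it via x ^ (1 << 0) = x ^ 1
→ 0001010110001 = 689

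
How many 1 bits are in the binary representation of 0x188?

3

0x188 = 110001000
Count the 1s: 1 + 1 + 1 = 3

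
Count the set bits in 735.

735 = 1011011111
Count the 1s: 1 + 1 + 1 + 1 + 1 + 1 + 1 + 1 = 8

8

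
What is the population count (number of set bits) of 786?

4

786 = 1100010010
Count the 1s: 1 + 1 + 1 + 1 = 4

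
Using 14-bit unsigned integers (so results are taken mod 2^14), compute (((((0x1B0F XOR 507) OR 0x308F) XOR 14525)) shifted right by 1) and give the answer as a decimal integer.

0x1B0F = 01101100001111
507 = 00000111111011
→ XOR → 01101011110100 = 6900
0x308F = 11000010001111
→ OR → 11101011111111 = 15103
14525 = 11100010111101
→ XOR → 00001001000010 = 578
→ shifted right by 1 → 00000100100001 = 289

289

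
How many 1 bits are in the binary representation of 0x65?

0x65 = 1100101
Count the 1s: 1 + 1 + 1 + 1 = 4

4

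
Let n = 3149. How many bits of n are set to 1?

6

3149 = 110001001101
Count the 1s: 1 + 1 + 1 + 1 + 1 + 1 = 6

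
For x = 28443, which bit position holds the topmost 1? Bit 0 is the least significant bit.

28443 = 110111100011011
The topmost 1 is at position 14 (since 2^14 = 16384 ≤ 28443 < 32768).

14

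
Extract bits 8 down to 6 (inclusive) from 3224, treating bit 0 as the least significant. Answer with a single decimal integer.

2

v = 110010011000
Shift right by 6: 110010
Mask low 3 bits: 010 = 2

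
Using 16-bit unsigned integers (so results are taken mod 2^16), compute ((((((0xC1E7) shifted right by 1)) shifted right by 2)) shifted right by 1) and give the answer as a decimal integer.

3102

0xC1E7 = 1100000111100111
→ shifted right by 1 → 0110000011110011 = 24819
→ shifted right by 2 → 0001100000111100 = 6204
→ shifted right by 1 → 0000110000011110 = 3102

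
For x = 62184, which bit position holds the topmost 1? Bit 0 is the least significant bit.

15

62184 = 1111001011101000
The topmost 1 is at position 15 (since 2^15 = 32768 ≤ 62184 < 65536).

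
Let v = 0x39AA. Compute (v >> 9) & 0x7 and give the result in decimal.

v = 11100110101010
Shift right by 9: 11100
Mask low 3 bits: 100 = 4

4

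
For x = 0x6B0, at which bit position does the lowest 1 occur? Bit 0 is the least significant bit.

0x6B0 = 11010110000
Trailing zeros: 4, so the lowest set bit is bit 4 (value 16).

4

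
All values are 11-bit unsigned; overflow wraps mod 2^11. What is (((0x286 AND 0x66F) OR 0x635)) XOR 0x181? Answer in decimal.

0x286 = 01010000110
0x66F = 11001101111
→ AND → 01000000110 = 518
0x635 = 11000110101
→ OR → 11000110111 = 1591
0x181 = 00110000001
→ XOR → 11110110110 = 1974

1974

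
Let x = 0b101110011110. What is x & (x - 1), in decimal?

x = 101110011110 = 2974
x - 1 = 101110011101
AND   = 101110011100 = 2972
(x & (x - 1) clears the lowest set bit of x.)

2972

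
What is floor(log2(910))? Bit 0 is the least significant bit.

910 = 1110001110
The topmost 1 is at position 9 (since 2^9 = 512 ≤ 910 < 1024).

9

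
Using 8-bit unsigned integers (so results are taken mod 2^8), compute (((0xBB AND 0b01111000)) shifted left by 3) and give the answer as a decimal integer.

192

0xBB = 10111011
0b01111000 = 01111000
→ AND → 00111000 = 56
→ shifted left by 3 (mod 2^8) → 11000000 = 192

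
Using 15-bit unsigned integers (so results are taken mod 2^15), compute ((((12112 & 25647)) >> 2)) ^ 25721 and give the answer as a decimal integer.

12112 = 010111101010000
25647 = 110010000101111
→ & → 010010000000000 = 9216
→ >> 2 → 000100100000000 = 2304
25721 = 110010001111001
→ ^ → 110110101111001 = 28025

28025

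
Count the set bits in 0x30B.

5

0x30B = 1100001011
Count the 1s: 1 + 1 + 1 + 1 + 1 = 5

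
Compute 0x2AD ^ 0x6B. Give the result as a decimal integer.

0x2AD = 1010101101
0x6B = 0001101011
XOR → 1011000110 = 710

710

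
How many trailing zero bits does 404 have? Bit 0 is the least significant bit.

2

404 = 110010100
Trailing zeros: 2, so the lowest set bit is bit 2 (value 4).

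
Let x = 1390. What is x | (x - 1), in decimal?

x = 10101101110 = 1390
x - 1 = 10101101101
OR    = 10101101111 = 1391
(x | (x - 1) sets all bits below the lowest set bit.)

1391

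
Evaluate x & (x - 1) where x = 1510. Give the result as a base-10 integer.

1508

x = 10111100110 = 1510
x - 1 = 10111100101
AND   = 10111100100 = 1508
(x & (x - 1) clears the lowest set bit of x.)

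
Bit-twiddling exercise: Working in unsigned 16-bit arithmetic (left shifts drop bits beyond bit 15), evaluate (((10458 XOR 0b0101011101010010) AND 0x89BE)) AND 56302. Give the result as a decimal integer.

10458 = 0010100011011010
0b0101011101010010 = 0101011101010010
→ XOR → 0111111110001000 = 32648
0x89BE = 1000100110111110
→ AND → 0000100110001000 = 2440
56302 = 1101101111101110
→ AND → 0000100110001000 = 2440

2440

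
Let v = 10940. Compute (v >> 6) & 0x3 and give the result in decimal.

v = 10101010111100
Shift right by 6: 10101010
Mask low 2 bits: 10 = 2

2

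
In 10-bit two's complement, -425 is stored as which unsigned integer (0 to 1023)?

425 in 10 bits: 0110101001
Invert: 1001010110
Add 1:  1001010111 = 599
(Check: 2^10 - 425 = 1024 - 425 = 599.)

599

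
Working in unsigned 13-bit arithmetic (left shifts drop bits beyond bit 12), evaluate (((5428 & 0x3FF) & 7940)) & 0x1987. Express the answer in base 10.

260

5428 = 1010100110100
0x3FF = 0001111111111
→ & → 0000100110100 = 308
7940 = 1111100000100
→ & → 0000100000100 = 260
0x1987 = 1100110000111
→ & → 0000100000100 = 260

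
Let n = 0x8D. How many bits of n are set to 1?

0x8D = 10001101
Count the 1s: 1 + 1 + 1 + 1 = 4

4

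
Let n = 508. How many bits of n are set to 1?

7

508 = 111111100
Count the 1s: 1 + 1 + 1 + 1 + 1 + 1 + 1 = 7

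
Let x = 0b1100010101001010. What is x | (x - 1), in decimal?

x = 1100010101001010 = 50506
x - 1 = 1100010101001001
OR    = 1100010101001011 = 50507
(x | (x - 1) sets all bits below the lowest set bit.)

50507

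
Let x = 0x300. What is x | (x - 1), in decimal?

x = 1100000000 = 768
x - 1 = 1011111111
OR    = 1111111111 = 1023
(x | (x - 1) sets all bits below the lowest set bit.)

1023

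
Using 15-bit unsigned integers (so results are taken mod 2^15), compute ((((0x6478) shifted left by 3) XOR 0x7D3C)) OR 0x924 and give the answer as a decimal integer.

24572

0x6478 = 110010001111000
→ shifted left by 3 (mod 2^15) → 010001111000000 = 9152
0x7D3C = 111110100111100
→ XOR → 101111011111100 = 24316
0x924 = 000100100100100
→ OR → 101111111111100 = 24572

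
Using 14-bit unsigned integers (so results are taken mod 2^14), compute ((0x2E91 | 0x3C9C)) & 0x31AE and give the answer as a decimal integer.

0x2E91 = 10111010010001
0x3C9C = 11110010011100
→ | → 11111010011101 = 16029
0x31AE = 11000110101110
→ & → 11000010001100 = 12428

12428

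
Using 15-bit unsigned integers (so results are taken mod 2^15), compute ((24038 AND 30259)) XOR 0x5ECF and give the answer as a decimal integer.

24038 = 101110111100110
30259 = 111011000110011
→ AND → 101010000100010 = 21538
0x5ECF = 101111011001111
→ XOR → 000101011101101 = 2797

2797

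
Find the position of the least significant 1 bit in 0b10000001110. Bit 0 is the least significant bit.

1

0b10000001110 = 10000001110
Trailing zeros: 1, so the lowest set bit is bit 1 (value 2).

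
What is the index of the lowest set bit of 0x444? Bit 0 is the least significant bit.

2

0x444 = 10001000100
Trailing zeros: 2, so the lowest set bit is bit 2 (value 4).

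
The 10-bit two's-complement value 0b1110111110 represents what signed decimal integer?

-66

pattern = 1110111110 (MSB is 1 ⇒ negative)
Invert: 0001000001, add 1 → 0001000010 = 66, so the value is -66.
(Equivalently: 958 - 2^10 = 958 - 1024 = -66.)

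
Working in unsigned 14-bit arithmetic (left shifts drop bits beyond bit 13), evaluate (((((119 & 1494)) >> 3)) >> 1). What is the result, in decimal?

119 = 00000001110111
1494 = 00010111010110
→ & → 00000001010110 = 86
→ >> 3 → 00000000001010 = 10
→ >> 1 → 00000000000101 = 5

5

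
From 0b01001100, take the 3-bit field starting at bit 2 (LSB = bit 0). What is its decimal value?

3

v = 01001100
Shift right by 2: 010011
Mask low 3 bits: 011 = 3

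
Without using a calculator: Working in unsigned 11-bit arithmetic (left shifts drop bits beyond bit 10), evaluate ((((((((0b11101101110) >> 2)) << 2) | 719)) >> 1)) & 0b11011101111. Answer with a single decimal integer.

743

0b11101101110 = 11101101110
→ >> 2 → 00111011011 = 475
→ << 2 (mod 2^11) → 11101101100 = 1900
719 = 01011001111
→ | → 11111101111 = 2031
→ >> 1 → 01111110111 = 1015
0b11011101111 = 11011101111
→ & → 01011100111 = 743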